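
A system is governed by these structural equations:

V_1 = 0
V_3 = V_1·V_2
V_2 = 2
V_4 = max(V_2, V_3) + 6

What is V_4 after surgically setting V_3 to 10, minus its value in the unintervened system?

The intervention breaks the incoming arrows to V_3: V_3 = V_1·V_2 no longer applies, and V_3 = 10.
V_4 = max(V_2, V_3) + 6  [with V_2=2, V_3=10]  = 16
Without intervention: V_3 = V_1·V_2  [with V_1=0, V_2=2]  = 0; V_4 = max(V_2, V_3) + 6  [with V_2=2, V_3=0]  = 8.
Change = 16 − 8 = 8.

8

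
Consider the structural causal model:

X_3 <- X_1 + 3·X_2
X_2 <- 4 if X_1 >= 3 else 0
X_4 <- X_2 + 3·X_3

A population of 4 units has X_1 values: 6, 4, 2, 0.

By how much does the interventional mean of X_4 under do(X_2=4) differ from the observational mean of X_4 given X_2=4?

-6

Every unit gets X_2=4 under the intervention. X_4 values become 58, 52, 46, 40; E[X_4|do(X_2=4)] = 49.
E[X_4|X_2=4] averages over only the 2 units with X_2=4 (X_1 = 6, 4): X_4 = 58, 52, mean 55.
Difference = 49 − 55 = -6.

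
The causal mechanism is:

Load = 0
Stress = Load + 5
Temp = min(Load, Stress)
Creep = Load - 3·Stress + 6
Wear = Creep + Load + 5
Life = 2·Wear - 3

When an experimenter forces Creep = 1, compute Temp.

0

Under do(Creep=1), the mechanism Creep = Load - 3·Stress + 6 is discarded; Creep is fixed at 1.
Since Temp is not a descendant of the intervened variable, it is unaffected.
Stress = Load + 5  [with Load=0]  = 5
Temp = min(Load, Stress)  [with Load=0, Stress=5]  = 0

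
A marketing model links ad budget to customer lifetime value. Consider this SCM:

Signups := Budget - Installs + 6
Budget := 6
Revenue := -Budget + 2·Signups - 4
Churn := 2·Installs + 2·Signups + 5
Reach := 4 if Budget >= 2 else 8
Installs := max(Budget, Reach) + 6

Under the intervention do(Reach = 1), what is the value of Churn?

do(Reach=1) replaces the equation Reach := 4 if Budget >= 2 else 8 with the constant Reach = 1.
Installs = max(Budget, Reach) + 6  [with Budget=6, Reach=1]  = 12
Signups = Budget - Installs + 6  [with Budget=6, Installs=12]  = 0
Churn = 2·Installs + 2·Signups + 5  [with Installs=12, Signups=0]  = 29

29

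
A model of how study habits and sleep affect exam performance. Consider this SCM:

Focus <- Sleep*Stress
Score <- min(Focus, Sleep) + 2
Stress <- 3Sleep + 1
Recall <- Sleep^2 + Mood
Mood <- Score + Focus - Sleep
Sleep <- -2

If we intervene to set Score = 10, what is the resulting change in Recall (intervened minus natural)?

10

Under do(Score=10), the mechanism Score <- min(Focus, Sleep) + 2 is discarded; Score is fixed at 10.
Stress = 3Sleep + 1  [with Sleep=-2]  = -5
Focus = Sleep*Stress  [with Sleep=-2, Stress=-5]  = 10
Mood = Score + Focus - Sleep  [with Score=10, Focus=10, Sleep=-2]  = 22
Recall = Sleep^2 + Mood  [with Sleep=-2, Mood=22]  = 26
Without intervention: Stress = 3Sleep + 1  [with Sleep=-2]  = -5; Focus = Sleep*Stress  [with Sleep=-2, Stress=-5]  = 10; Score = min(Focus, Sleep) + 2  [with Focus=10, Sleep=-2]  = 0; Mood = Score + Focus - Sleep  [with Score=0, Focus=10, Sleep=-2]  = 12; Recall = Sleep^2 + Mood  [with Sleep=-2, Mood=12]  = 16.
Change = 26 − 16 = 10.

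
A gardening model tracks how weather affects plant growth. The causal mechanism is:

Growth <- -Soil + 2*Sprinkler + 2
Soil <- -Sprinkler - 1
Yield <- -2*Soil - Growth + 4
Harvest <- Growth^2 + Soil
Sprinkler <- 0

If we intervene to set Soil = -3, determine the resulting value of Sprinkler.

0

Under do(Soil=-3), the mechanism Soil <- -Sprinkler - 1 is discarded; Soil is fixed at -3.
Sprinkler is not downstream of the intervention, so its value is determined by the original equations.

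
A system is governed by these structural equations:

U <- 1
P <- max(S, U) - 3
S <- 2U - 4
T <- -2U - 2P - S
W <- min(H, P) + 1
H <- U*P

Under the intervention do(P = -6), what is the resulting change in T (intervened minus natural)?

The intervention breaks the incoming arrows to P: P <- max(S, U) - 3 no longer applies, and P = -6.
S = 2U - 4  [with U=1]  = -2
T = -2U - 2P - S  [with U=1, P=-6, S=-2]  = 12
Without intervention: S = 2U - 4  [with U=1]  = -2; P = max(S, U) - 3  [with S=-2, U=1]  = -2; T = -2U - 2P - S  [with U=1, P=-2, S=-2]  = 4.
Change = 12 − 4 = 8.

8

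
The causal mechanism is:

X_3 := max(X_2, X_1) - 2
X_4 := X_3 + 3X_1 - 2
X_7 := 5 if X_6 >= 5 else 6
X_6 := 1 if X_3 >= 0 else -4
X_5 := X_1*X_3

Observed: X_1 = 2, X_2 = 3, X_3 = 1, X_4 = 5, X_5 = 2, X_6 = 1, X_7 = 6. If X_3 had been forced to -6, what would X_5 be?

do(X_3=-6) replaces the equation X_3 := max(X_2, X_1) - 2 with the constant X_3 = -6.
X_5 = X_1*X_3  [with X_1=2, X_3=-6]  = -12

-12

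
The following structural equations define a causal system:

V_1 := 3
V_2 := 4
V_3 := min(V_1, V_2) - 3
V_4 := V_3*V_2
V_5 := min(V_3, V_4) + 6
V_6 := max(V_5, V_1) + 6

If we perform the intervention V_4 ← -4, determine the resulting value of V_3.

0

Under do(V_4=-4), the mechanism V_4 := V_3*V_2 is discarded; V_4 is fixed at -4.
Since V_3 is not a descendant of the intervened variable, it is unaffected.
V_3 = min(V_1, V_2) - 3  [with V_1=3, V_2=4]  = 0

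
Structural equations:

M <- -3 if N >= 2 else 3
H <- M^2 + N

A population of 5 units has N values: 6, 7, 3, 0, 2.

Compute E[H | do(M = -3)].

12.6

Every unit gets M=-3 under the intervention. H values become 15, 16, 12, 9, 11; E[H|do(M=-3)] = 12.6.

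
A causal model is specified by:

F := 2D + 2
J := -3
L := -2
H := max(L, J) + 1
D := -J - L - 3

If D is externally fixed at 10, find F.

22

The intervention breaks the incoming arrows to D: D := -J - L - 3 no longer applies, and D = 10.
F = 2D + 2  [with D=10]  = 22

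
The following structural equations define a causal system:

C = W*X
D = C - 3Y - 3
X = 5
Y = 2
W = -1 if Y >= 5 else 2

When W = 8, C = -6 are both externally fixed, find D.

-15

Setting W = 8, C = -6 by intervention discards those variables' equations.
D = C - 3Y - 3  [with C=-6, Y=2]  = -15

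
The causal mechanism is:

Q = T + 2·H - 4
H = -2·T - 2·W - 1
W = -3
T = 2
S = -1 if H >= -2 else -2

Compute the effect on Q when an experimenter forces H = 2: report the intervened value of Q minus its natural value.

The intervention breaks the incoming arrows to H: H = -2·T - 2·W - 1 no longer applies, and H = 2.
Q = T + 2·H - 4  [with T=2, H=2]  = 2
Without intervention: H = -2·T - 2·W - 1  [with T=2, W=-3]  = 1; Q = T + 2·H - 4  [with T=2, H=1]  = 0.
Change = 2 − 0 = 2.

2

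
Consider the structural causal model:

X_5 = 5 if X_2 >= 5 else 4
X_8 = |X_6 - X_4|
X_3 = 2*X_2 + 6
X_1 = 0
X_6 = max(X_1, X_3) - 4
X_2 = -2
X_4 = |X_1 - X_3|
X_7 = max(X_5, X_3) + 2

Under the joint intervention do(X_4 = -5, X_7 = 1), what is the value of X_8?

3

Setting X_4 = -5, X_7 = 1 by intervention discards those variables' equations.
X_3 = 2*X_2 + 6  [with X_2=-2]  = 2
X_6 = max(X_1, X_3) - 4  [with X_1=0, X_3=2]  = -2
X_8 = |X_6 - X_4|  [with X_6=-2, X_4=-5]  = 3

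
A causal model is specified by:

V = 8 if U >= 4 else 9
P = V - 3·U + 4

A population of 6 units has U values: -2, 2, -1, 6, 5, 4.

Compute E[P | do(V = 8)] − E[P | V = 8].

8

The intervention sets V=8 in all 6 units regardless of U. Recomputing P per unit gives 18, 6, 15, -6, -3, 0; average 5.
Observing V=8 restricts to units where V's equation naturally yields 8: U ∈ {6, 5, 4}. In that subpopulation P = -6, -3, 0, mean -3.
Difference = 5 − (-3) = 8.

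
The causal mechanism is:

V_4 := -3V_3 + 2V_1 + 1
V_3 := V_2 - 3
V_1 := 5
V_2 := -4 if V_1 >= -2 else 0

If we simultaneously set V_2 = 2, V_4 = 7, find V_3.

The joint intervention fixes V_2 = 2, V_4 = 7, removing each variable's own equation.
V_3 = V_2 - 3  [with V_2=2]  = -1

-1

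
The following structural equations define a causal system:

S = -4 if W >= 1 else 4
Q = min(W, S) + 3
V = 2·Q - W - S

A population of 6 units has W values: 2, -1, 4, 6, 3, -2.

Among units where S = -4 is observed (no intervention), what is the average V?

Conditioning on S=-4 selects the 4 unit(s) with W ∈ {2, 4, 6, 3}. Their V values: 0, -2, -4, -1. Mean = -1.75.

-1.75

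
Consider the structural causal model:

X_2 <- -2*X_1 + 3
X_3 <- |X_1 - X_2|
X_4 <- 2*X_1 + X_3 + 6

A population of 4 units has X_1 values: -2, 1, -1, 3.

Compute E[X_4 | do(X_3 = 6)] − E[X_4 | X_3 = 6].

Every unit gets X_3=6 under the intervention. X_4 values become 8, 14, 10, 18; E[X_4|do(X_3=6)] = 12.5.
E[X_4|X_3=6] averages over only the 2 units with X_3=6 (X_1 = -1, 3): X_4 = 10, 18, mean 14.
Difference = 12.5 − 14 = -1.5.

-1.5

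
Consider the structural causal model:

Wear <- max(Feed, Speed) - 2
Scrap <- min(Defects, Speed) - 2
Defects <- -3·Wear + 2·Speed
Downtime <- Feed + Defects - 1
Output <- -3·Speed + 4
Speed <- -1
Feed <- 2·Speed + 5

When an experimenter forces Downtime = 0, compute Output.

Intervening sets Downtime = 0 and removes its equation (Downtime <- Feed + Defects - 1).
Since Output is not a descendant of the intervened variable, it is unaffected.
Output = -3·Speed + 4  [with Speed=-1]  = 7

7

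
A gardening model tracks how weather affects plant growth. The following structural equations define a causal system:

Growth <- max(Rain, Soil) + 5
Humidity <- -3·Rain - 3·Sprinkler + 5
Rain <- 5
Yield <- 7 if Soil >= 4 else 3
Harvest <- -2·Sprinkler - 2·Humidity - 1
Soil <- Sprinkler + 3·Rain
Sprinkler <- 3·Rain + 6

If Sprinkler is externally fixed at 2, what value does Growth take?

22

Under do(Sprinkler=2), the mechanism Sprinkler <- 3·Rain + 6 is discarded; Sprinkler is fixed at 2.
Soil = Sprinkler + 3·Rain  [with Sprinkler=2, Rain=5]  = 17
Growth = max(Rain, Soil) + 5  [with Rain=5, Soil=17]  = 22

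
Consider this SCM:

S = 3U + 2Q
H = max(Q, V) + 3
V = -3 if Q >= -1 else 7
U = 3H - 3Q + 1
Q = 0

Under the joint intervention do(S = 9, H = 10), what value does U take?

Under do(S = 9, H = 10), each intervened variable's structural equation is replaced by its fixed value.
U = 3H - 3Q + 1  [with H=10, Q=0]  = 31

31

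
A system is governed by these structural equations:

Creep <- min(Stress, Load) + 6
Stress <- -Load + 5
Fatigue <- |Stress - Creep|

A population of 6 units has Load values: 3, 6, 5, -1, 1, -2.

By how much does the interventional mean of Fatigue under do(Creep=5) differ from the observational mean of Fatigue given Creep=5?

The intervention sets Creep=5 in all 6 units regardless of Load. Recomputing Fatigue per unit gives 3, 6, 5, 1, 1, 2; average 3.
E[Fatigue|Creep=5] averages over only the 2 units with Creep=5 (Load = 6, -1): Fatigue = 6, 1, mean 3.5.
Difference = 3 − 3.5 = -0.5.

-0.5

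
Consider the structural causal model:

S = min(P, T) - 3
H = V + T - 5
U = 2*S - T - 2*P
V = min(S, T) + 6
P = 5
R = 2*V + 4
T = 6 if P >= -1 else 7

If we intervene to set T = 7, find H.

Under do(T=7), the mechanism T = 6 if P >= -1 else 7 is discarded; T is fixed at 7.
S = min(P, T) - 3  [with P=5, T=7]  = 2
V = min(S, T) + 6  [with S=2, T=7]  = 8
H = V + T - 5  [with V=8, T=7]  = 10

10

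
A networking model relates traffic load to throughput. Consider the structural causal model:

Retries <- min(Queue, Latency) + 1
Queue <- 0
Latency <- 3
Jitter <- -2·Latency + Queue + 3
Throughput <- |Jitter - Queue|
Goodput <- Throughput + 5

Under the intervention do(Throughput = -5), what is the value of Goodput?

0

The intervention breaks the incoming arrows to Throughput: Throughput <- |Jitter - Queue| no longer applies, and Throughput = -5.
Goodput = Throughput + 5  [with Throughput=-5]  = 0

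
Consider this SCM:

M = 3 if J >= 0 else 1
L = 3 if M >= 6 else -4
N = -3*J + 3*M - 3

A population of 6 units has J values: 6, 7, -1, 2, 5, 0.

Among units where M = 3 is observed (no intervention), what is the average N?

Conditioning on M=3 selects the 5 unit(s) with J ∈ {6, 7, 2, 5, 0}. Their N values: -12, -15, 0, -9, 6. Mean = -6.

-6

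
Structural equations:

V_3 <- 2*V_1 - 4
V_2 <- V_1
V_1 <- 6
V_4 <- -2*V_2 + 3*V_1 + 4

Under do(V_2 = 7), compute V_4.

Under do(V_2=7), the mechanism V_2 <- V_1 is discarded; V_2 is fixed at 7.
V_4 = -2*V_2 + 3*V_1 + 4  [with V_2=7, V_1=6]  = 8

8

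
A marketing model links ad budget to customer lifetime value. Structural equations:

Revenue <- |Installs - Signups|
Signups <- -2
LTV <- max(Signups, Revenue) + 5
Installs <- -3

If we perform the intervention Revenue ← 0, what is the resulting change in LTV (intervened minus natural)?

The intervention breaks the incoming arrows to Revenue: Revenue <- |Installs - Signups| no longer applies, and Revenue = 0.
LTV = max(Signups, Revenue) + 5  [with Signups=-2, Revenue=0]  = 5
Without intervention: Revenue = |Installs - Signups|  [with Installs=-3, Signups=-2]  = 1; LTV = max(Signups, Revenue) + 5  [with Signups=-2, Revenue=1]  = 6.
Change = 5 − 6 = -1.

-1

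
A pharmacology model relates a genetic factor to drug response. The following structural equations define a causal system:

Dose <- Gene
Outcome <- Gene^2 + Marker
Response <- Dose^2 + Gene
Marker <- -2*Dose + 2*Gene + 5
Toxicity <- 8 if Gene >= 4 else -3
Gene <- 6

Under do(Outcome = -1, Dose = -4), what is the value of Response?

22

Under do(Outcome = -1, Dose = -4), each intervened variable's structural equation is replaced by its fixed value.
Response = Dose^2 + Gene  [with Dose=-4, Gene=6]  = 22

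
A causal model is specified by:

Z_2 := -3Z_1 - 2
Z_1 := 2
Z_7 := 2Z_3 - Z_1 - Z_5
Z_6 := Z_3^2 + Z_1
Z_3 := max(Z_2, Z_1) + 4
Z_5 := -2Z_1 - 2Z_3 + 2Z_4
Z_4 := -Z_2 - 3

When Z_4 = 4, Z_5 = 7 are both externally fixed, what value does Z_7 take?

3

Under do(Z_4 = 4, Z_5 = 7), each intervened variable's structural equation is replaced by its fixed value.
Z_2 = -3Z_1 - 2  [with Z_1=2]  = -8
Z_3 = max(Z_2, Z_1) + 4  [with Z_2=-8, Z_1=2]  = 6
Z_7 = 2Z_3 - Z_1 - Z_5  [with Z_3=6, Z_1=2, Z_5=7]  = 3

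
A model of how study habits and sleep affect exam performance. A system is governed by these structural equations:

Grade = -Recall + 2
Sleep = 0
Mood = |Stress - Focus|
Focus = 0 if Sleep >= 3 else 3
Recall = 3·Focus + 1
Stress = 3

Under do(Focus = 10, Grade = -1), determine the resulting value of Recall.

31

The joint intervention fixes Focus = 10, Grade = -1, removing each variable's own equation.
Recall = 3·Focus + 1  [with Focus=10]  = 31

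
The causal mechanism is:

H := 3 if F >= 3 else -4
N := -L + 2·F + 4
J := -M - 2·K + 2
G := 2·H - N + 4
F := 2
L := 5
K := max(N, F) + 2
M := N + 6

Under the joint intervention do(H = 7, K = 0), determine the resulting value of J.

Setting H = 7, K = 0 by intervention discards those variables' equations.
N = -L + 2·F + 4  [with L=5, F=2]  = 3
M = N + 6  [with N=3]  = 9
J = -M - 2·K + 2  [with M=9, K=0]  = -7

-7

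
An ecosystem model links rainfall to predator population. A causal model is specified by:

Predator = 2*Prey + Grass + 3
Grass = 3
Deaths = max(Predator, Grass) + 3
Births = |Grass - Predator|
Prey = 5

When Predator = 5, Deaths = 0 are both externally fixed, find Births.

The joint intervention fixes Predator = 5, Deaths = 0, removing each variable's own equation.
Births = |Grass - Predator|  [with Grass=3, Predator=5]  = 2

2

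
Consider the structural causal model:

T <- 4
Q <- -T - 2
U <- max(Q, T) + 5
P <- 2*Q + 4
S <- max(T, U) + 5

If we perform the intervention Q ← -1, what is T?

Under do(Q=-1), the mechanism Q <- -T - 2 is discarded; Q is fixed at -1.
T is not downstream of the intervention, so its value is determined by the original equations.

4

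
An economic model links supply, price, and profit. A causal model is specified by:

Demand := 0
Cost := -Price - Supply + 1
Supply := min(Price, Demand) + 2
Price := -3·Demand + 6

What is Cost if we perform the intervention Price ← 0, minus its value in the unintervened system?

6

Under do(Price=0), the mechanism Price := -3·Demand + 6 is discarded; Price is fixed at 0.
Supply = min(Price, Demand) + 2  [with Price=0, Demand=0]  = 2
Cost = -Price - Supply + 1  [with Price=0, Supply=2]  = -1
Without intervention: Price = -3·Demand + 6  [with Demand=0]  = 6; Supply = min(Price, Demand) + 2  [with Price=6, Demand=0]  = 2; Cost = -Price - Supply + 1  [with Price=6, Supply=2]  = -7.
Change = -1 − (-7) = 6.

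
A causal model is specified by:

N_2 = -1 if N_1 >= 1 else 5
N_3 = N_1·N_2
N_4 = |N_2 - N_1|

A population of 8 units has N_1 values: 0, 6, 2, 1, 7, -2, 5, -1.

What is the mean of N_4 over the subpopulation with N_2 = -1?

E[N_4|N_2=-1] averages over only the 5 units with N_2=-1 (N_1 = 6, 2, 1, 7, 5): N_4 = 7, 3, 2, 8, 6, mean 5.2.

5.2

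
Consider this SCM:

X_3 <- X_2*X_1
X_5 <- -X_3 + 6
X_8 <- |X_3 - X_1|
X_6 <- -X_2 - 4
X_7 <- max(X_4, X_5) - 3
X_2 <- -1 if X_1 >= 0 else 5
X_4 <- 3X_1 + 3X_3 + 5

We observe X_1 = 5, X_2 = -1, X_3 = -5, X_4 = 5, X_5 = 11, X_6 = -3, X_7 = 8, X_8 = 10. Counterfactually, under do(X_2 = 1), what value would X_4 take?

35

Under do(X_2=1), the mechanism X_2 <- -1 if X_1 >= 0 else 5 is discarded; X_2 is fixed at 1.
X_3 = X_2*X_1  [with X_2=1, X_1=5]  = 5
X_4 = 3X_1 + 3X_3 + 5  [with X_1=5, X_3=5]  = 35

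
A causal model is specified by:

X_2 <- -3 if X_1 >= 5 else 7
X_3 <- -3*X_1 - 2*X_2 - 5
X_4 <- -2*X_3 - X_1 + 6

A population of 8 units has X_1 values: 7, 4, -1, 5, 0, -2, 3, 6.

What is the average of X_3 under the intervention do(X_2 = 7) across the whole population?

The intervention sets X_2=7 in all 8 units regardless of X_1. Recomputing X_3 per unit gives -40, -31, -16, -34, -19, -13, -28, -37; average -27.25.

-27.25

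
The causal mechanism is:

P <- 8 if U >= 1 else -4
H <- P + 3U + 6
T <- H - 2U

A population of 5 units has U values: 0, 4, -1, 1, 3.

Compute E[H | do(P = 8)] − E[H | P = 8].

The intervention sets P=8 in all 5 units regardless of U. Recomputing H per unit gives 14, 26, 11, 17, 23; average 18.2.
E[H|P=8] averages over only the 3 units with P=8 (U = 4, 1, 3): H = 26, 17, 23, mean 22.
Difference = 18.2 − 22 = -3.8.

-3.8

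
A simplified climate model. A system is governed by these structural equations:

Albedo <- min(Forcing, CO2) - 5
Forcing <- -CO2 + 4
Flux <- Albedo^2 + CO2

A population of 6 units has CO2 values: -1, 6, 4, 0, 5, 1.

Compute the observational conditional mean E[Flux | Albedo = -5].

Conditioning on Albedo=-5 selects the 2 unit(s) with CO2 ∈ {4, 0}. Their Flux values: 29, 25. Mean = 27.

27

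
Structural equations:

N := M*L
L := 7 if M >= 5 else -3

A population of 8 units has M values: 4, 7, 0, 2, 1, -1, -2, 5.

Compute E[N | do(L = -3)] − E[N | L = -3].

Every unit gets L=-3 under the intervention. N values become -12, -21, 0, -6, -3, 3, 6, -15; E[N|do(L=-3)] = -6.
Conditioning on L=-3 selects the 6 unit(s) with M ∈ {4, 0, 2, 1, -1, -2}. Their N values: -12, 0, -6, -3, 3, 6. Mean = -2.
Difference = -6 − (-2) = -4.

-4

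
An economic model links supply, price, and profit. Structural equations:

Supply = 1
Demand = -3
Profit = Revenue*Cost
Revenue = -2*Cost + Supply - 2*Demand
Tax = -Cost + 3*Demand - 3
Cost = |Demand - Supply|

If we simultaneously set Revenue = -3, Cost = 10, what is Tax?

The joint intervention fixes Revenue = -3, Cost = 10, removing each variable's own equation.
Tax = -Cost + 3*Demand - 3  [with Cost=10, Demand=-3]  = -22

-22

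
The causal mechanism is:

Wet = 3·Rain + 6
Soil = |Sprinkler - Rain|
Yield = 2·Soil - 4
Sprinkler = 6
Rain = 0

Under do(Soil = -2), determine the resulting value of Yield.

do(Soil=-2) replaces the equation Soil = |Sprinkler - Rain| with the constant Soil = -2.
Yield = 2·Soil - 4  [with Soil=-2]  = -8

-8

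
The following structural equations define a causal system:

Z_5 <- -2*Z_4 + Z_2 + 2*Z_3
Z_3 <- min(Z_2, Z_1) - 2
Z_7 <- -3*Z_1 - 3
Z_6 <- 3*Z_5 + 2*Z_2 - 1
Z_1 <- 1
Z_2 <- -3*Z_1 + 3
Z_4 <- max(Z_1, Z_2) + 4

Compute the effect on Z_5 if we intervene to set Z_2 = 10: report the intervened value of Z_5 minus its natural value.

-6

do(Z_2=10) replaces the equation Z_2 <- -3*Z_1 + 3 with the constant Z_2 = 10.
Z_3 = min(Z_2, Z_1) - 2  [with Z_2=10, Z_1=1]  = -1
Z_4 = max(Z_1, Z_2) + 4  [with Z_1=1, Z_2=10]  = 14
Z_5 = -2*Z_4 + Z_2 + 2*Z_3  [with Z_4=14, Z_2=10, Z_3=-1]  = -20
Without intervention: Z_2 = -3*Z_1 + 3  [with Z_1=1]  = 0; Z_3 = min(Z_2, Z_1) - 2  [with Z_2=0, Z_1=1]  = -2; Z_4 = max(Z_1, Z_2) + 4  [with Z_1=1, Z_2=0]  = 5; Z_5 = -2*Z_4 + Z_2 + 2*Z_3  [with Z_4=5, Z_2=0, Z_3=-2]  = -14.
Change = -20 − (-14) = -6.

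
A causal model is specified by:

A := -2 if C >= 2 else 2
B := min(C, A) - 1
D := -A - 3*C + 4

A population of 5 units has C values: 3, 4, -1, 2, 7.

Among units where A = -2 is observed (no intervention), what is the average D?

Conditioning on A=-2 selects the 4 unit(s) with C ∈ {3, 4, 2, 7}. Their D values: -3, -6, 0, -15. Mean = -6.

-6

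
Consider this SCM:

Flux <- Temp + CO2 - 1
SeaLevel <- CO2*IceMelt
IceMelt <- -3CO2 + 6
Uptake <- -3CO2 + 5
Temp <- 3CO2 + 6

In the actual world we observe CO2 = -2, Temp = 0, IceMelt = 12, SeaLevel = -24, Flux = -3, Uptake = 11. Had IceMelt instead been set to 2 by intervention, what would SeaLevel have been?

-4

The intervention breaks the incoming arrows to IceMelt: IceMelt <- -3CO2 + 6 no longer applies, and IceMelt = 2.
SeaLevel = CO2*IceMelt  [with CO2=-2, IceMelt=2]  = -4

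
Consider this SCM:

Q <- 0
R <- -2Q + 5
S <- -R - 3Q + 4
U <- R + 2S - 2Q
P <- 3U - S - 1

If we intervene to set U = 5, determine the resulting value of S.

Under do(U=5), the mechanism U <- R + 2S - 2Q is discarded; U is fixed at 5.
Since S is not a descendant of the intervened variable, it is unaffected.
R = -2Q + 5  [with Q=0]  = 5
S = -R - 3Q + 4  [with R=5, Q=0]  = -1

-1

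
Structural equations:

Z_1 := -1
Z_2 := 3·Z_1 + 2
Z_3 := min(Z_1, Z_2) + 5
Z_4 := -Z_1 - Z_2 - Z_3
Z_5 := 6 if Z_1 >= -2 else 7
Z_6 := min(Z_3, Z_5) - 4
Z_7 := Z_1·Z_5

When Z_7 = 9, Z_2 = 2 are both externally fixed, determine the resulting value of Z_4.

-5

Under do(Z_7 = 9, Z_2 = 2), each intervened variable's structural equation is replaced by its fixed value.
Z_3 = min(Z_1, Z_2) + 5  [with Z_1=-1, Z_2=2]  = 4
Z_4 = -Z_1 - Z_2 - Z_3  [with Z_1=-1, Z_2=2, Z_3=4]  = -5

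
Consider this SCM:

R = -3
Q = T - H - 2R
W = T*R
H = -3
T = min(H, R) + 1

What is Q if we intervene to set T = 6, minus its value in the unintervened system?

8

The intervention breaks the incoming arrows to T: T = min(H, R) + 1 no longer applies, and T = 6.
Q = T - H - 2R  [with T=6, H=-3, R=-3]  = 15
Without intervention: T = min(H, R) + 1  [with H=-3, R=-3]  = -2; Q = T - H - 2R  [with T=-2, H=-3, R=-3]  = 7.
Change = 15 − 7 = 8.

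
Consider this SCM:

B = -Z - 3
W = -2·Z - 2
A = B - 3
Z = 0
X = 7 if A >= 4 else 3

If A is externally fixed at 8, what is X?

7

The intervention breaks the incoming arrows to A: A = B - 3 no longer applies, and A = 8.
X = 7 if A >= 4 else 3  [with A=8]  = 7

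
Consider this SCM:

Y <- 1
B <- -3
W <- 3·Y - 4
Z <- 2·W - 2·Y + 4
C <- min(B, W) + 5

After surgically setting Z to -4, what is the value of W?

-1

Under do(Z=-4), the mechanism Z <- 2·W - 2·Y + 4 is discarded; Z is fixed at -4.
Since W is not a descendant of the intervened variable, it is unaffected.
W = 3·Y - 4  [with Y=1]  = -1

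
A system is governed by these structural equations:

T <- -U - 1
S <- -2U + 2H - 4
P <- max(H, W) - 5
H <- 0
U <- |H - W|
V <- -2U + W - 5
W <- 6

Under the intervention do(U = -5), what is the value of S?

6

The intervention breaks the incoming arrows to U: U <- |H - W| no longer applies, and U = -5.
S = -2U + 2H - 4  [with U=-5, H=0]  = 6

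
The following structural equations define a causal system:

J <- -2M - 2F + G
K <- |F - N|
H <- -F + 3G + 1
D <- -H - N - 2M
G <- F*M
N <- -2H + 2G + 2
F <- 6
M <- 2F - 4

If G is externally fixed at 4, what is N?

The intervention breaks the incoming arrows to G: G <- F*M no longer applies, and G = 4.
H = -F + 3G + 1  [with F=6, G=4]  = 7
N = -2H + 2G + 2  [with H=7, G=4]  = -4

-4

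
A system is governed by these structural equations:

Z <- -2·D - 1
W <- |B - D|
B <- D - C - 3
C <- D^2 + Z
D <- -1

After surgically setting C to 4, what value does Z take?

1

Under do(C=4), the mechanism C <- D^2 + Z is discarded; C is fixed at 4.
Since Z is not a descendant of the intervened variable, it is unaffected.
Z = -2·D - 1  [with D=-1]  = 1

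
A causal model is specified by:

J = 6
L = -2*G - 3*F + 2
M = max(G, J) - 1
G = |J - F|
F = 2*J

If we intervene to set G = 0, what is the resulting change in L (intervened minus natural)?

The intervention breaks the incoming arrows to G: G = |J - F| no longer applies, and G = 0.
F = 2*J  [with J=6]  = 12
L = -2*G - 3*F + 2  [with G=0, F=12]  = -34
Without intervention: F = 2*J  [with J=6]  = 12; G = |J - F|  [with J=6, F=12]  = 6; L = -2*G - 3*F + 2  [with G=6, F=12]  = -46.
Change = -34 − (-46) = 12.

12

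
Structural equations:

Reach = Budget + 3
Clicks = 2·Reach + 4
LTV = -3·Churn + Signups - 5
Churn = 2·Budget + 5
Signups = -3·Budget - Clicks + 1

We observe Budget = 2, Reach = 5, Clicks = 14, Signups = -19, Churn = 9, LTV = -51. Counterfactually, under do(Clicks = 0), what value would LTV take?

The intervention breaks the incoming arrows to Clicks: Clicks = 2·Reach + 4 no longer applies, and Clicks = 0.
Signups = -3·Budget - Clicks + 1  [with Budget=2, Clicks=0]  = -5
Churn = 2·Budget + 5  [with Budget=2]  = 9
LTV = -3·Churn + Signups - 5  [with Churn=9, Signups=-5]  = -37

-37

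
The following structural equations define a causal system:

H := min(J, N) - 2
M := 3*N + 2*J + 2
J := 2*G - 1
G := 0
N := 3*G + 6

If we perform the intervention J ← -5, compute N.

6

The intervention breaks the incoming arrows to J: J := 2*G - 1 no longer applies, and J = -5.
Since N is not a descendant of the intervened variable, it is unaffected.
N = 3*G + 6  [with G=0]  = 6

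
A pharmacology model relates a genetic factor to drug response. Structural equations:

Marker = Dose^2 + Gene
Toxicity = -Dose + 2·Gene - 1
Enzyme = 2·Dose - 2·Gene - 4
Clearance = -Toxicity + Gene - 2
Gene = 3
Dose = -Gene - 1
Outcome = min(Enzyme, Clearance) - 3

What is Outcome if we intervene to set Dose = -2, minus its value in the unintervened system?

4

Under do(Dose=-2), the mechanism Dose = -Gene - 1 is discarded; Dose is fixed at -2.
Enzyme = 2·Dose - 2·Gene - 4  [with Dose=-2, Gene=3]  = -14
Toxicity = -Dose + 2·Gene - 1  [with Dose=-2, Gene=3]  = 7
Clearance = -Toxicity + Gene - 2  [with Toxicity=7, Gene=3]  = -6
Outcome = min(Enzyme, Clearance) - 3  [with Enzyme=-14, Clearance=-6]  = -17
Without intervention: Dose = -Gene - 1  [with Gene=3]  = -4; Enzyme = 2·Dose - 2·Gene - 4  [with Dose=-4, Gene=3]  = -18; Toxicity = -Dose + 2·Gene - 1  [with Dose=-4, Gene=3]  = 9; Clearance = -Toxicity + Gene - 2  [with Toxicity=9, Gene=3]  = -8; Outcome = min(Enzyme, Clearance) - 3  [with Enzyme=-18, Clearance=-8]  = -21.
Change = -17 − (-21) = 4.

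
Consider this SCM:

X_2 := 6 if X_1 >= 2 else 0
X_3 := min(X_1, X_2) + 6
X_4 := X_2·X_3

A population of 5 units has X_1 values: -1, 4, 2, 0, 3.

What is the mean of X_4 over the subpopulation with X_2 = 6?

E[X_4|X_2=6] averages over only the 3 units with X_2=6 (X_1 = 4, 2, 3): X_4 = 60, 48, 54, mean 54.

54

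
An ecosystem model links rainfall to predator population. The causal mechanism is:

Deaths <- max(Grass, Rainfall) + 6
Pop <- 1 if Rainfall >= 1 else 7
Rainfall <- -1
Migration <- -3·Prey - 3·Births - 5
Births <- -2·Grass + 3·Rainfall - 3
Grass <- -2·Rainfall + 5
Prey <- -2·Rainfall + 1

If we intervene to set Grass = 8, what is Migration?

Under do(Grass=8), the mechanism Grass <- -2·Rainfall + 5 is discarded; Grass is fixed at 8.
Prey = -2·Rainfall + 1  [with Rainfall=-1]  = 3
Births = -2·Grass + 3·Rainfall - 3  [with Grass=8, Rainfall=-1]  = -22
Migration = -3·Prey - 3·Births - 5  [with Prey=3, Births=-22]  = 52

52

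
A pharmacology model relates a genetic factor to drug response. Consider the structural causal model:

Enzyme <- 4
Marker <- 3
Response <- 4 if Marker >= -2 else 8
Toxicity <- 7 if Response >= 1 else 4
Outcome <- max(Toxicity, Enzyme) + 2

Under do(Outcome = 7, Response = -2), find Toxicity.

Under do(Outcome = 7, Response = -2), each intervened variable's structural equation is replaced by its fixed value.
Toxicity = 7 if Response >= 1 else 4  [with Response=-2]  = 4

4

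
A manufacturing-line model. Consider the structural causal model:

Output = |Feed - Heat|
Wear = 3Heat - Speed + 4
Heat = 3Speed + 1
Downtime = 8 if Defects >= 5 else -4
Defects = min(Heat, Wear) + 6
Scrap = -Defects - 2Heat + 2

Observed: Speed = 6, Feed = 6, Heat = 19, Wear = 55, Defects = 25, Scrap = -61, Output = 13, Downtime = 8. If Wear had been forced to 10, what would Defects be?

16

Intervening sets Wear = 10 and removes its equation (Wear = 3Heat - Speed + 4).
Heat = 3Speed + 1  [with Speed=6]  = 19
Defects = min(Heat, Wear) + 6  [with Heat=19, Wear=10]  = 16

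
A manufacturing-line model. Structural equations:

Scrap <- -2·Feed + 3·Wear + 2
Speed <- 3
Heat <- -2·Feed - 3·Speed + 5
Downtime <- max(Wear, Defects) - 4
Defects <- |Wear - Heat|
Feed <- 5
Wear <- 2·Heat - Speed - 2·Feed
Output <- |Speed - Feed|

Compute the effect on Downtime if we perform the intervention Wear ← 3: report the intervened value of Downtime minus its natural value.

do(Wear=3) replaces the equation Wear <- 2·Heat - Speed - 2·Feed with the constant Wear = 3.
Heat = -2·Feed - 3·Speed + 5  [with Feed=5, Speed=3]  = -14
Defects = |Wear - Heat|  [with Wear=3, Heat=-14]  = 17
Downtime = max(Wear, Defects) - 4  [with Wear=3, Defects=17]  = 13
Without intervention: Heat = -2·Feed - 3·Speed + 5  [with Feed=5, Speed=3]  = -14; Wear = 2·Heat - Speed - 2·Feed  [with Heat=-14, Speed=3, Feed=5]  = -41; Defects = |Wear - Heat|  [with Wear=-41, Heat=-14]  = 27; Downtime = max(Wear, Defects) - 4  [with Wear=-41, Defects=27]  = 23.
Change = 13 − 23 = -10.

-10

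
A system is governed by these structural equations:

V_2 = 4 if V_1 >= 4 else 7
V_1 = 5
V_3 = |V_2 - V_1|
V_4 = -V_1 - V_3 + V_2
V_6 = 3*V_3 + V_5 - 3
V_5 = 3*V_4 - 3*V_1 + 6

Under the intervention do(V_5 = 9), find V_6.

9

The intervention breaks the incoming arrows to V_5: V_5 = 3*V_4 - 3*V_1 + 6 no longer applies, and V_5 = 9.
V_2 = 4 if V_1 >= 4 else 7  [with V_1=5]  = 4
V_3 = |V_2 - V_1|  [with V_2=4, V_1=5]  = 1
V_6 = 3*V_3 + V_5 - 3  [with V_3=1, V_5=9]  = 9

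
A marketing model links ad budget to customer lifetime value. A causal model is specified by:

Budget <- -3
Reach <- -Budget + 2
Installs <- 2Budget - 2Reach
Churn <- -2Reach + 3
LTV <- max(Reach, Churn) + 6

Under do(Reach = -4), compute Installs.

The intervention breaks the incoming arrows to Reach: Reach <- -Budget + 2 no longer applies, and Reach = -4.
Installs = 2Budget - 2Reach  [with Budget=-3, Reach=-4]  = 2

2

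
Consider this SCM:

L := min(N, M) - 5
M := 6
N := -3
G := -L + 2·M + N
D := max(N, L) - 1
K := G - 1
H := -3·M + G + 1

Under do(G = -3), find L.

-8

Under do(G=-3), the mechanism G := -L + 2·M + N is discarded; G is fixed at -3.
Since L is not a descendant of the intervened variable, it is unaffected.
L = min(N, M) - 5  [with N=-3, M=6]  = -8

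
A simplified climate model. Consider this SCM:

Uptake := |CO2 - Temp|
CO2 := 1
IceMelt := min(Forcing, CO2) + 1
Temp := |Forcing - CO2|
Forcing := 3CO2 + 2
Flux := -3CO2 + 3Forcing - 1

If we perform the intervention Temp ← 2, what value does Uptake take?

The intervention breaks the incoming arrows to Temp: Temp := |Forcing - CO2| no longer applies, and Temp = 2.
Uptake = |CO2 - Temp|  [with CO2=1, Temp=2]  = 1

1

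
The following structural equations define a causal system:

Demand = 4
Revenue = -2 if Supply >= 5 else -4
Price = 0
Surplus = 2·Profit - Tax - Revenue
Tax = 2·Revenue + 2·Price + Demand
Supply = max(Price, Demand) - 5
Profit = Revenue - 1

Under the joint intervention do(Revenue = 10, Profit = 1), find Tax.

24

Setting Revenue = 10, Profit = 1 by intervention discards those variables' equations.
Tax = 2·Revenue + 2·Price + Demand  [with Revenue=10, Price=0, Demand=4]  = 24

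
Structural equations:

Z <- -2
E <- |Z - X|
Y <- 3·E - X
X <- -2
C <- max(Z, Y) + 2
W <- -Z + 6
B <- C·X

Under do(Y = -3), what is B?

Under do(Y=-3), the mechanism Y <- 3·E - X is discarded; Y is fixed at -3.
C = max(Z, Y) + 2  [with Z=-2, Y=-3]  = 0
B = C·X  [with C=0, X=-2]  = 0

0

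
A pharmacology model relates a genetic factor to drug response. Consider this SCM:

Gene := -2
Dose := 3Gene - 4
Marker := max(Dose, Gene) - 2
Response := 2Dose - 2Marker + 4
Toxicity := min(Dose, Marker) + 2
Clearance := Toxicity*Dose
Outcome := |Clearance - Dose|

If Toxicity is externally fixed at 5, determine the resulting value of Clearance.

-50

The intervention breaks the incoming arrows to Toxicity: Toxicity := min(Dose, Marker) + 2 no longer applies, and Toxicity = 5.
Dose = 3Gene - 4  [with Gene=-2]  = -10
Clearance = Toxicity*Dose  [with Toxicity=5, Dose=-10]  = -50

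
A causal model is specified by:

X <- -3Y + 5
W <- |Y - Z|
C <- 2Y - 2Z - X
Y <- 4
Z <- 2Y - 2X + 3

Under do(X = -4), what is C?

Under do(X=-4), the mechanism X <- -3Y + 5 is discarded; X is fixed at -4.
Z = 2Y - 2X + 3  [with Y=4, X=-4]  = 19
C = 2Y - 2Z - X  [with Y=4, Z=19, X=-4]  = -26

-26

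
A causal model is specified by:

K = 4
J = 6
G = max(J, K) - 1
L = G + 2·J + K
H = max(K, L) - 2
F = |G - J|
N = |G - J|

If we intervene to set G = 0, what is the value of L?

The intervention breaks the incoming arrows to G: G = max(J, K) - 1 no longer applies, and G = 0.
L = G + 2·J + K  [with G=0, J=6, K=4]  = 16

16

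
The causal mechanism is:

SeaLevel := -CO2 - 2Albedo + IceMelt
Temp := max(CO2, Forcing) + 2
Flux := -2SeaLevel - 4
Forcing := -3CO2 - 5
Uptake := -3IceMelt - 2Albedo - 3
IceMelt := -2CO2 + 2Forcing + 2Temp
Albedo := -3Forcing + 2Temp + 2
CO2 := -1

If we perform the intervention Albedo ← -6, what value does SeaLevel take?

13

The intervention breaks the incoming arrows to Albedo: Albedo := -3Forcing + 2Temp + 2 no longer applies, and Albedo = -6.
Forcing = -3CO2 - 5  [with CO2=-1]  = -2
Temp = max(CO2, Forcing) + 2  [with CO2=-1, Forcing=-2]  = 1
IceMelt = -2CO2 + 2Forcing + 2Temp  [with CO2=-1, Forcing=-2, Temp=1]  = 0
SeaLevel = -CO2 - 2Albedo + IceMelt  [with CO2=-1, Albedo=-6, IceMelt=0]  = 13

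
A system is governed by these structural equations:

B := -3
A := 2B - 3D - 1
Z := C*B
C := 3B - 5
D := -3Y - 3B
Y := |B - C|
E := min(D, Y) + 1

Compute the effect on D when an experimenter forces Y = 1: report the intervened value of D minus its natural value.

30

The intervention breaks the incoming arrows to Y: Y := |B - C| no longer applies, and Y = 1.
D = -3Y - 3B  [with Y=1, B=-3]  = 6
Without intervention: C = 3B - 5  [with B=-3]  = -14; Y = |B - C|  [with B=-3, C=-14]  = 11; D = -3Y - 3B  [with Y=11, B=-3]  = -24.
Change = 6 − (-24) = 30.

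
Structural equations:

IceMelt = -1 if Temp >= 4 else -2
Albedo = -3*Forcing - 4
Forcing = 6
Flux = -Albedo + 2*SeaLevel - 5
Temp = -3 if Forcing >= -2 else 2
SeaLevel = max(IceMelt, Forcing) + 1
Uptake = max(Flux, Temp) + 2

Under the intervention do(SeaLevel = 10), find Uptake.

39

Under do(SeaLevel=10), the mechanism SeaLevel = max(IceMelt, Forcing) + 1 is discarded; SeaLevel is fixed at 10.
Temp = -3 if Forcing >= -2 else 2  [with Forcing=6]  = -3
Albedo = -3*Forcing - 4  [with Forcing=6]  = -22
Flux = -Albedo + 2*SeaLevel - 5  [with Albedo=-22, SeaLevel=10]  = 37
Uptake = max(Flux, Temp) + 2  [with Flux=37, Temp=-3]  = 39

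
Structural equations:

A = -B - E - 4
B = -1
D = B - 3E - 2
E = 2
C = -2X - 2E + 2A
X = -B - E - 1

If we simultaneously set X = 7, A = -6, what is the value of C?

-30

Setting X = 7, A = -6 by intervention discards those variables' equations.
C = -2X - 2E + 2A  [with X=7, E=2, A=-6]  = -30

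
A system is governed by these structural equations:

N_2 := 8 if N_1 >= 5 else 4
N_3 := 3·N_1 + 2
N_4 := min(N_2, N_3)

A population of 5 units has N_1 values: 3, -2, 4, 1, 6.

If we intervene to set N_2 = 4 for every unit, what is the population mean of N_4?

2.4

Under do(N_2=4), N_2's equation is replaced by N_2=4 for every unit. Per-unit N_4: 4, -4, 4, 4, 4. Mean = 2.4.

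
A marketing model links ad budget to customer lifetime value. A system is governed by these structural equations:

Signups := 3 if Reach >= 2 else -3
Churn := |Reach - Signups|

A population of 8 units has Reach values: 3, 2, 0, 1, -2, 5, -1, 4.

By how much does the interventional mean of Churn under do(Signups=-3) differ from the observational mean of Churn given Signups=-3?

do(Signups=-3) breaks Signups's dependence on Reach. With Signups=-3 fixed, Churn across the units is 6, 5, 3, 4, 1, 8, 2, 7, mean 4.5.
Observing Signups=-3 restricts to units where Signups's equation naturally yields -3: Reach ∈ {0, 1, -2, -1}. In that subpopulation Churn = 3, 4, 1, 2, mean 2.5.
Difference = 4.5 − 2.5 = 2.

2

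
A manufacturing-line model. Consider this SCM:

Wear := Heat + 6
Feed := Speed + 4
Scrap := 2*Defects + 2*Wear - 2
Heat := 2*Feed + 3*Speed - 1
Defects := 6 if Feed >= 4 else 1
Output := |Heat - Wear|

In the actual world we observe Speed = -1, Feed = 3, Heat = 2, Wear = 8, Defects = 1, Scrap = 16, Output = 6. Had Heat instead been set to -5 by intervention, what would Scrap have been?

The intervention breaks the incoming arrows to Heat: Heat := 2*Feed + 3*Speed - 1 no longer applies, and Heat = -5.
Feed = Speed + 4  [with Speed=-1]  = 3
Wear = Heat + 6  [with Heat=-5]  = 1
Defects = 6 if Feed >= 4 else 1  [with Feed=3]  = 1
Scrap = 2*Defects + 2*Wear - 2  [with Defects=1, Wear=1]  = 2

2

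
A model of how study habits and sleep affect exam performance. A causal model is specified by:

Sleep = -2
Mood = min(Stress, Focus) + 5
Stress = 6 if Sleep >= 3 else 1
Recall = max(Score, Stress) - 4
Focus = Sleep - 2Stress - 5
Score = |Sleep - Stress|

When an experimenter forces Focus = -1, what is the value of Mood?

4

do(Focus=-1) replaces the equation Focus = Sleep - 2Stress - 5 with the constant Focus = -1.
Stress = 6 if Sleep >= 3 else 1  [with Sleep=-2]  = 1
Mood = min(Stress, Focus) + 5  [with Stress=1, Focus=-1]  = 4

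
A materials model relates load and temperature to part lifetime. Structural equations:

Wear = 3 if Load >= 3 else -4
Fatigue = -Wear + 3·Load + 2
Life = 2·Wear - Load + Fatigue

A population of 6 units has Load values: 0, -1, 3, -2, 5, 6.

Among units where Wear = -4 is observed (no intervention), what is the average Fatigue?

3

E[Fatigue|Wear=-4] averages over only the 3 units with Wear=-4 (Load = 0, -1, -2): Fatigue = 6, 3, 0, mean 3.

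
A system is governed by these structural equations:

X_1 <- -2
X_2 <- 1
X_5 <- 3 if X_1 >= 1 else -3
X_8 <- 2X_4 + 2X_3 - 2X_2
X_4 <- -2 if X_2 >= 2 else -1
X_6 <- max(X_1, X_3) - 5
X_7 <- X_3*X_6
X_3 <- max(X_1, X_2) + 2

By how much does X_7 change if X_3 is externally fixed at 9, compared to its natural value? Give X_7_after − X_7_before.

42

The intervention breaks the incoming arrows to X_3: X_3 <- max(X_1, X_2) + 2 no longer applies, and X_3 = 9.
X_6 = max(X_1, X_3) - 5  [with X_1=-2, X_3=9]  = 4
X_7 = X_3*X_6  [with X_3=9, X_6=4]  = 36
Without intervention: X_3 = max(X_1, X_2) + 2  [with X_1=-2, X_2=1]  = 3; X_6 = max(X_1, X_3) - 5  [with X_1=-2, X_3=3]  = -2; X_7 = X_3*X_6  [with X_3=3, X_6=-2]  = -6.
Change = 36 − (-6) = 42.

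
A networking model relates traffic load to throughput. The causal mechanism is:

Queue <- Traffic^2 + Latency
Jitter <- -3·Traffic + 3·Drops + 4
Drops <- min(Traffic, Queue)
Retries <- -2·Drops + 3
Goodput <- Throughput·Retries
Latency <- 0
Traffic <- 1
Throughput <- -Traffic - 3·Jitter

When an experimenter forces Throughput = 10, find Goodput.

do(Throughput=10) replaces the equation Throughput <- -Traffic - 3·Jitter with the constant Throughput = 10.
Queue = Traffic^2 + Latency  [with Traffic=1, Latency=0]  = 1
Drops = min(Traffic, Queue)  [with Traffic=1, Queue=1]  = 1
Retries = -2·Drops + 3  [with Drops=1]  = 1
Goodput = Throughput·Retries  [with Throughput=10, Retries=1]  = 10

10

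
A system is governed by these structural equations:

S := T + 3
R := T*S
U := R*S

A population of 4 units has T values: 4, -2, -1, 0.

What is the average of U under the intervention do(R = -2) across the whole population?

-6.5

do(R=-2) breaks R's dependence on T. With R=-2 fixed, U across the units is -14, -2, -4, -6, mean -6.5.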